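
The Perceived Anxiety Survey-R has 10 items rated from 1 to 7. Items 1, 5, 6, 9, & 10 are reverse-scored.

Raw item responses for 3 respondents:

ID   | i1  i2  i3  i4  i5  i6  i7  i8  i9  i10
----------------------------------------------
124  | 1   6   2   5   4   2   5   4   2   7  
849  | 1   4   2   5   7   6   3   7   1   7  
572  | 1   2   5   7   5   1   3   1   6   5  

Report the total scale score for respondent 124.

Respondent 124 raw: 1, 6, 2, 5, 4, 2, 5, 4, 2, 7.
Reverse-coded (reversed = (1+7) − raw = 8 − raw):
  item 1: 8 − 1 = 7
  item 2: 6
  item 3: 2
  item 4: 5
  item 5: 8 − 4 = 4
  item 6: 8 − 2 = 6
  item 7: 5
  item 8: 4
  item 9: 8 − 2 = 6
  item 10: 8 − 7 = 1
Sum = 7 + 6 + 2 + 5 + 4 + 6 + 5 + 4 + 6 + 1 = 46

46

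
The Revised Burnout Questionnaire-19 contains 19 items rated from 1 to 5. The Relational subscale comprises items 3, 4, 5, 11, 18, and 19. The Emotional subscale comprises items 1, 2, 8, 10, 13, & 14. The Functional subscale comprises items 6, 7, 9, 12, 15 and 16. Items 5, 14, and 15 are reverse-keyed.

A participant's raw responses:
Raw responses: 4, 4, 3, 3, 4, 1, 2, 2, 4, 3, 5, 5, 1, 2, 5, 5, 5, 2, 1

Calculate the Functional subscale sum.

Functional items: 6, 7, 9, 12, 15, 16.
Of these, item 15 is reverse-keyed; on a 1–5 scale, reversed = 6 − raw.
  item 6: 1
  item 7: 2
  item 9: 4
  item 12: 5
  item 15: 6 − 5 = 1
  item 16: 5
Sum = 1 + 2 + 4 + 5 + 1 + 5 = 18

18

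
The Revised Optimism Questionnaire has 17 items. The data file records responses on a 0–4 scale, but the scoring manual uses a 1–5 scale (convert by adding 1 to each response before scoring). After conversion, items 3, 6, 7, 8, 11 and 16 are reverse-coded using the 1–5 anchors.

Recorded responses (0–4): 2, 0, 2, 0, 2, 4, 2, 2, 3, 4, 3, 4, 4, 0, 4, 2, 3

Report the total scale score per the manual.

52

Convert to 1–5: 3, 1, 3, 1, 3, 5, 3, 3, 4, 5, 4, 5, 5, 1, 5, 3, 4
Reverse-coded (reversed = (1+5) − raw = 6 − raw):
  item 3: 6 − 3 = 3
  item 6: 6 − 5 = 1
  item 7: 6 − 3 = 3
  item 8: 6 − 3 = 3
  item 11: 6 − 4 = 2
  item 16: 6 − 3 = 3
Scored: 3, 1, 3, 1, 3, 1, 3, 3, 4, 5, 2, 5, 5, 1, 5, 3, 4
Total = 52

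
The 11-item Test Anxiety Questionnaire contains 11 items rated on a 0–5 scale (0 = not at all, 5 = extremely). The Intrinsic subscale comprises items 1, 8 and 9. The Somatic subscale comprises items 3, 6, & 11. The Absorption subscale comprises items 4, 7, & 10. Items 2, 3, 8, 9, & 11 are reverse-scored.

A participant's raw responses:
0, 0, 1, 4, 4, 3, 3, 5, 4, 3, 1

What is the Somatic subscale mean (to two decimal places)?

Somatic items: 3, 6, 11.
Of these, items 3 and 11 are reverse-scored; on a 0–5 scale, reversed = 5 − raw.
  item 3: 5 − 1 = 4
  item 6: 3
  item 11: 5 − 1 = 4
Sum = 4 + 3 + 4 = 11
Mean = 11 / 3 = 3.67

3.67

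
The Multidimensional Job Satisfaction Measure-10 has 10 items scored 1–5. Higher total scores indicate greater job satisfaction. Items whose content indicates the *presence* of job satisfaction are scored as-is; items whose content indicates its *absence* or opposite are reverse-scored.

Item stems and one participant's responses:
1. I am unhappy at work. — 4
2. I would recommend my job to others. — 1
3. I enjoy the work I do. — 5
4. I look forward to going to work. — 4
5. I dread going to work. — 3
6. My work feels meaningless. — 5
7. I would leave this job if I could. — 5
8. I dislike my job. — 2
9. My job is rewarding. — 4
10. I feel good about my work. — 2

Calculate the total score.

Items 1, 5, 6, 7, 8 describe the absence/opposite of job satisfaction → reverse-score.
reverse-coded value = 6 − response.
  item 1: 6 − 4 = 2
  item 2: 1
  item 3: 5
  item 4: 4
  item 5: 6 − 3 = 3
  item 6: 6 − 5 = 1
  item 7: 6 − 5 = 1
  item 8: 6 − 2 = 4
  item 9: 4
  item 10: 2
Total = 2 + 1 + 5 + 4 + 3 + 1 + 1 + 4 + 4 + 2 = 27

27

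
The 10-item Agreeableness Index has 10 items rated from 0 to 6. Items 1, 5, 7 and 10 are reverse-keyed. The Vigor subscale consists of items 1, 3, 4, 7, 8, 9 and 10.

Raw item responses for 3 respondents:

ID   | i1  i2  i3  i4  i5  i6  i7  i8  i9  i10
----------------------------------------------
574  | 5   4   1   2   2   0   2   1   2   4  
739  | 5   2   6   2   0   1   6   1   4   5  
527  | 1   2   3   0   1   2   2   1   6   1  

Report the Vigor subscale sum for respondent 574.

Respondent 574 raw: 5, 4, 1, 2, 2, 0, 2, 1, 2, 4.
Vigor items: 1, 3, 4, 7, 8, 9, 10.
Reverse-coded (reverse-coded value = 6 − response):
  item 1: 6 − 5 = 1
  item 3: 1
  item 4: 2
  item 7: 6 − 2 = 4
  item 8: 1
  item 9: 2
  item 10: 6 − 4 = 2
Sum = 1 + 1 + 2 + 4 + 1 + 2 + 2 = 13

13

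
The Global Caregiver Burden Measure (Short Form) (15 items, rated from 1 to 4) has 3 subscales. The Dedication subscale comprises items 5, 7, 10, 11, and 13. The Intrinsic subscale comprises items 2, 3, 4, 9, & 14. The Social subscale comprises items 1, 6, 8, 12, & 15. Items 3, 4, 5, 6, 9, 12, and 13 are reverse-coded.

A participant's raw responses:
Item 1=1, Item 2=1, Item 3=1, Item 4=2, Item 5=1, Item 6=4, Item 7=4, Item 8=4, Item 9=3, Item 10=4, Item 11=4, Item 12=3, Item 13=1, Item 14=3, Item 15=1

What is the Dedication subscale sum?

Dedication items: 5, 7, 10, 11, 13.
Of these, items 5 & 13 are reverse-coded; reverse-coded value = 5 − response.
  item 5: 5 − 1 = 4
  item 7: 4
  item 10: 4
  item 11: 4
  item 13: 5 − 1 = 4
Sum = 4 + 4 + 4 + 4 + 4 = 20

20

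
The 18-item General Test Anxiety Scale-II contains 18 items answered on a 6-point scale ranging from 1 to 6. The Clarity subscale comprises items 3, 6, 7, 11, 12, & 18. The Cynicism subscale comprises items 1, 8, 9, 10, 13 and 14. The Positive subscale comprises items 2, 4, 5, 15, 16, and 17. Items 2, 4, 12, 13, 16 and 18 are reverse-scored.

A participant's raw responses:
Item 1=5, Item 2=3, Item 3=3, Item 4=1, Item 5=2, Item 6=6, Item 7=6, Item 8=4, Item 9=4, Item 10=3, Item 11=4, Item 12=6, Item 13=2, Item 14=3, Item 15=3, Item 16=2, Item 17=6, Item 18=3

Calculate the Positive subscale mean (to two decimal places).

4.33

Positive items: 2, 4, 5, 15, 16, 17.
Of these, items 2, 4, & 16 are reverse-scored; reversed = (1+6) − raw = 7 − raw.
  item 2: 7 − 3 = 4
  item 4: 7 − 1 = 6
  item 5: 2
  item 15: 3
  item 16: 7 − 2 = 5
  item 17: 6
Sum = 4 + 6 + 2 + 3 + 5 + 6 = 26
Mean = 26 / 6 = 4.33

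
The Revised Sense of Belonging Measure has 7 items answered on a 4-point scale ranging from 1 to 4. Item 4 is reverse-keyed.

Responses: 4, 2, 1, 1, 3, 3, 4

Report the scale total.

Reverse-keyed items use 5 − raw:
  item 4: 5 − 1 = 4
After reverse-coding: 4, 2, 1, 4, 3, 3, 4
Total = 4 + 2 + 1 + 4 + 3 + 3 + 4 = 21

21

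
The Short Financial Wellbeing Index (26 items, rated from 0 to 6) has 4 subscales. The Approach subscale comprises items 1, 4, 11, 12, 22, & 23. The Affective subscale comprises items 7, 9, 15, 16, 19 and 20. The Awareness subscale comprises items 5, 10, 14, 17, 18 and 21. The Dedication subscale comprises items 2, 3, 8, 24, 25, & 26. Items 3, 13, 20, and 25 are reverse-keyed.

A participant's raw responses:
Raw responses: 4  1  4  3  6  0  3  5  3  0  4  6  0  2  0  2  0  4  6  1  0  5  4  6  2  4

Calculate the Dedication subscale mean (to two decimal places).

3.67

Dedication items: 2, 3, 8, 24, 25, 26.
Of these, items 3 and 25 are reverse-keyed; reverse-coded value = 6 − response.
  item 2: 1
  item 3: 6 − 4 = 2
  item 8: 5
  item 24: 6
  item 25: 6 − 2 = 4
  item 26: 4
Sum = 1 + 2 + 5 + 6 + 4 + 4 = 22
Mean = 22 / 6 = 3.67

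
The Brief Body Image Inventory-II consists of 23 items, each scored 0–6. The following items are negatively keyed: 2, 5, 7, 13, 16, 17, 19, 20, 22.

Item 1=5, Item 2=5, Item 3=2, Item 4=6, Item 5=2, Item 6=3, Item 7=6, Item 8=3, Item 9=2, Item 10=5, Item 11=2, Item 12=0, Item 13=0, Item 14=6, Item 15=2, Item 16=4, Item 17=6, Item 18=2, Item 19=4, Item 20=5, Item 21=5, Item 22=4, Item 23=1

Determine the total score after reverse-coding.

62

Apply reverse scoring (reverse-coded value = 6 − response):
  item 2: 6 − 5 = 1
  item 5: 6 − 2 = 4
  item 7: 6 − 6 = 0
  item 13: 6 − 0 = 6
  item 16: 6 − 4 = 2
  item 17: 6 − 6 = 0
  item 19: 6 − 4 = 2
  item 20: 6 − 5 = 1
  item 22: 6 − 4 = 2
Scored responses: 5, 1, 2, 6, 4, 3, 0, 3, 2, 5, 2, 0, 6, 6, 2, 2, 0, 2, 2, 1, 5, 2, 1
Total = 5 + 1 + 2 + 6 + 4 + 3 + 0 + 3 + 2 + 5 + 2 + 0 + 6 + 6 + 2 + 2 + 0 + 2 + 2 + 1 + 5 + 2 + 1 = 62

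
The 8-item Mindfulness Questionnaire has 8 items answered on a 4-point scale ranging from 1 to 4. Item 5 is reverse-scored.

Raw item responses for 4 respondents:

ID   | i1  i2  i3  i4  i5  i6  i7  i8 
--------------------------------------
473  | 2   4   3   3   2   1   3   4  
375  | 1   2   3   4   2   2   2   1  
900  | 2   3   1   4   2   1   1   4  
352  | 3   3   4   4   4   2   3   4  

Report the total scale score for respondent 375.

Respondent 375 raw: 1, 2, 3, 4, 2, 2, 2, 1.
Reverse-coded (reversed = (1+4) − raw = 5 − raw):
  item 1: 1
  item 2: 2
  item 3: 3
  item 4: 4
  item 5: 5 − 2 = 3
  item 6: 2
  item 7: 2
  item 8: 1
Sum = 1 + 2 + 3 + 4 + 3 + 2 + 2 + 1 = 18

18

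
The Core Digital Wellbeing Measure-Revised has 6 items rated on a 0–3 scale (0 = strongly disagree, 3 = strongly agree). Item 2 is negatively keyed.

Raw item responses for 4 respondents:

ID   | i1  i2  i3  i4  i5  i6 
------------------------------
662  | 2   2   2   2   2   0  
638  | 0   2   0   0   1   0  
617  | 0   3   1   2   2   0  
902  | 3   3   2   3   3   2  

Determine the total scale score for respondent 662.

Respondent 662 raw: 2, 2, 2, 2, 2, 0.
Reverse-coded (reversed = (0+3) − raw = 3 − raw):
  item 1: 2
  item 2: 3 − 2 = 1
  item 3: 2
  item 4: 2
  item 5: 2
  item 6: 0
Sum = 2 + 1 + 2 + 2 + 2 + 0 = 9

9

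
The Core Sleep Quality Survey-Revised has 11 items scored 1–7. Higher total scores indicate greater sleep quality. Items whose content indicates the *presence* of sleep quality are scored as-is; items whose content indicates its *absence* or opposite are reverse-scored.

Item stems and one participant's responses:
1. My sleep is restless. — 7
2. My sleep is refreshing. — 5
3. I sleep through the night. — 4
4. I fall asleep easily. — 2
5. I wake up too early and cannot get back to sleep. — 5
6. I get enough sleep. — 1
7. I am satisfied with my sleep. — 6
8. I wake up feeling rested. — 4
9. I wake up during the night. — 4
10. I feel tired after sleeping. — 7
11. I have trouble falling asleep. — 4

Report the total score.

35

Items 1, 5, 9, 10, 11 describe the absence/opposite of sleep quality → reverse-score.
reverse-coded value = 8 − response.
  item 1: 8 − 7 = 1
  item 2: 5
  item 3: 4
  item 4: 2
  item 5: 8 − 5 = 3
  item 6: 1
  item 7: 6
  item 8: 4
  item 9: 8 − 4 = 4
  item 10: 8 − 7 = 1
  item 11: 8 − 4 = 4
Total = 1 + 5 + 4 + 2 + 3 + 1 + 6 + 4 + 4 + 1 + 4 = 35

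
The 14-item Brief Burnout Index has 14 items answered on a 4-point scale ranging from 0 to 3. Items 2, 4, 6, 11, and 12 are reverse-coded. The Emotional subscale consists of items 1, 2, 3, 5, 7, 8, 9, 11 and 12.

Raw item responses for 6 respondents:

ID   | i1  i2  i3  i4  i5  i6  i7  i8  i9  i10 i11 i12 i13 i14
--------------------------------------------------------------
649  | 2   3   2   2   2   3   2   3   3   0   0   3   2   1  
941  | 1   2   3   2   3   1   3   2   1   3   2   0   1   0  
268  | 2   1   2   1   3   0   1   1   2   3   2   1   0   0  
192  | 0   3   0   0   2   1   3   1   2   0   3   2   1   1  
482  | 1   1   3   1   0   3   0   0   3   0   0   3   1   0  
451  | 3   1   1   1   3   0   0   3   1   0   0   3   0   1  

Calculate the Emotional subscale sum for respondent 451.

16

Respondent 451 raw: 3, 1, 1, 1, 3, 0, 0, 3, 1, 0, 0, 3, 0, 1.
Emotional items: 1, 2, 3, 5, 7, 8, 9, 11, 12.
Reverse-coded (on a 0–3 scale, reversed = 3 − raw):
  item 1: 3
  item 2: 3 − 1 = 2
  item 3: 1
  item 5: 3
  item 7: 0
  item 8: 3
  item 9: 1
  item 11: 3 − 0 = 3
  item 12: 3 − 3 = 0
Sum = 3 + 2 + 1 + 3 + 0 + 3 + 1 + 3 + 0 = 16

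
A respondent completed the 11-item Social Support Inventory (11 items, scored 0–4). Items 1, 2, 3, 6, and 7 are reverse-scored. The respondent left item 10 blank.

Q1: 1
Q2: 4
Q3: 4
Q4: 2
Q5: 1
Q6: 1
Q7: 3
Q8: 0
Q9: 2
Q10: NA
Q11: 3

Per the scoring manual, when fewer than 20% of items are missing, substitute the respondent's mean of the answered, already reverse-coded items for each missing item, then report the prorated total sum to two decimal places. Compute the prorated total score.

16.50

Reverse-coded (reversed = (0+4) − raw = 4 − raw):
  item 1: 4 − 1 = 3
  item 2: 4 − 4 = 0
  item 3: 4 − 4 = 0
  item 6: 4 − 1 = 3
  item 7: 4 − 3 = 1
Completed scored items (10 of 11): 3, 0, 0, 2, 1, 3, 1, 0, 2, 3; sum = 15.
Person mean = 15 / 10 ≈ 1.5000
Prorated total = (15 / 10) × 11 = 16.50 (to 2 dp)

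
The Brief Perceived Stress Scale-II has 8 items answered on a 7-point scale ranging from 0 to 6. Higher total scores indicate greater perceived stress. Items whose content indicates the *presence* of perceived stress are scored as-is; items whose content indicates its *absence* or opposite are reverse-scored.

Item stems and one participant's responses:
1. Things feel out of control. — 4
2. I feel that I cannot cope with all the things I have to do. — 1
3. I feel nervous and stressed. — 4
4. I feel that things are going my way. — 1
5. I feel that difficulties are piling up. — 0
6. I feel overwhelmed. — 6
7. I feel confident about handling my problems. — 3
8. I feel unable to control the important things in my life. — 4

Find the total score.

Items 4, 7 describe the absence/opposite of perceived stress → reverse-score.
on a 0–6 scale, reversed = 6 − raw.
  item 1: 4
  item 2: 1
  item 3: 4
  item 4: 6 − 1 = 5
  item 5: 0
  item 6: 6
  item 7: 6 − 3 = 3
  item 8: 4
Total = 4 + 1 + 4 + 5 + 0 + 6 + 3 + 4 = 27

27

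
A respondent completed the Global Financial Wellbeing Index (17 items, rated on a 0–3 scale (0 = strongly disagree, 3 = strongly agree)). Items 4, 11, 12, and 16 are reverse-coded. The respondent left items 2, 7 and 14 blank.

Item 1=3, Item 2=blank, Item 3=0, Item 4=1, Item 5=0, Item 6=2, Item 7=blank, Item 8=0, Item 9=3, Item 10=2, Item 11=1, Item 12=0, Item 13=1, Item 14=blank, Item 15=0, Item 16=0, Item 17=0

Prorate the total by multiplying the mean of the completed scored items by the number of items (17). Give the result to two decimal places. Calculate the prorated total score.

25.50

Reverse-coded (on a 0–3 scale, reversed = 3 − raw):
  item 4: 3 − 1 = 2
  item 11: 3 − 1 = 2
  item 12: 3 − 0 = 3
  item 16: 3 − 0 = 3
Completed scored items (14 of 17): 3, 0, 2, 0, 2, 0, 3, 2, 2, 3, 1, 0, 3, 0; sum = 21.
Person mean = 21 / 14 ≈ 1.5000
Prorated total = (21 / 14) × 17 = 25.50 (to 2 dp)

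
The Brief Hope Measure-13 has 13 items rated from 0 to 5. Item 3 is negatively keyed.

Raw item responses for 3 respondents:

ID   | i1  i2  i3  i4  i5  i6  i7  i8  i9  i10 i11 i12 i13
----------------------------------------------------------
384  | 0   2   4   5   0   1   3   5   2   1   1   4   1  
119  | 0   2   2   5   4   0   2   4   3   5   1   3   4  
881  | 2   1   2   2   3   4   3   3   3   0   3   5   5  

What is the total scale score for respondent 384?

Respondent 384 raw: 0, 2, 4, 5, 0, 1, 3, 5, 2, 1, 1, 4, 1.
Reverse-coded (on a 0–5 scale, reversed = 5 − raw):
  item 1: 0
  item 2: 2
  item 3: 5 − 4 = 1
  item 4: 5
  item 5: 0
  item 6: 1
  item 7: 3
  item 8: 5
  item 9: 2
  item 10: 1
  item 11: 1
  item 12: 4
  item 13: 1
Sum = 0 + 2 + 1 + 5 + 0 + 1 + 3 + 5 + 2 + 1 + 1 + 4 + 1 = 26

26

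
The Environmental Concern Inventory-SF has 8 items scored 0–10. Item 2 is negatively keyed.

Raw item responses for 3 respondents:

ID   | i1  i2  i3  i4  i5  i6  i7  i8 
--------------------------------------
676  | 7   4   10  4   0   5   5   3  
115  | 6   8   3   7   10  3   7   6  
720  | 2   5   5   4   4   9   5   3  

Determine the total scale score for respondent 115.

44

Respondent 115 raw: 6, 8, 3, 7, 10, 3, 7, 6.
Reverse-coded (on a 0–10 scale, reversed = 10 − raw):
  item 1: 6
  item 2: 10 − 8 = 2
  item 3: 3
  item 4: 7
  item 5: 10
  item 6: 3
  item 7: 7
  item 8: 6
Sum = 6 + 2 + 3 + 7 + 10 + 3 + 7 + 6 = 44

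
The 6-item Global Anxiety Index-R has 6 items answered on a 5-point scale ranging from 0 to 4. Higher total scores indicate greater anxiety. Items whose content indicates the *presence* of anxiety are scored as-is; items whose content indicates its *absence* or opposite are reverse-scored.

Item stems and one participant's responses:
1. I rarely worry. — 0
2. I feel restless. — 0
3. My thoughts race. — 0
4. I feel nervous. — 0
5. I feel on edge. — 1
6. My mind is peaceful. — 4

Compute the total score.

Items 1, 6 describe the absence/opposite of anxiety → reverse-score.
reversed = (0+4) − raw = 4 − raw.
  item 1: 4 − 0 = 4
  item 2: 0
  item 3: 0
  item 4: 0
  item 5: 1
  item 6: 4 − 4 = 0
Total = 4 + 0 + 0 + 0 + 1 + 0 = 5

5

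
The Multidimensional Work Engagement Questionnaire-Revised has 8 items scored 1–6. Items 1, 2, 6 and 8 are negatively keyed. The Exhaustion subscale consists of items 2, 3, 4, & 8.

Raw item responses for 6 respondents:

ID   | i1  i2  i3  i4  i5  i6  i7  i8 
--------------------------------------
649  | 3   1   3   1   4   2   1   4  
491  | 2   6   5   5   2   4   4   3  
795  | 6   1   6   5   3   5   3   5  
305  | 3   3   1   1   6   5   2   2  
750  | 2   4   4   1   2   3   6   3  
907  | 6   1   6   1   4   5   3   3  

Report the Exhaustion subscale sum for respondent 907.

17

Respondent 907 raw: 6, 1, 6, 1, 4, 5, 3, 3.
Exhaustion items: 2, 3, 4, 8.
Reverse-coded (reversed = (1+6) − raw = 7 − raw):
  item 2: 7 − 1 = 6
  item 3: 6
  item 4: 1
  item 8: 7 − 3 = 4
Sum = 6 + 6 + 1 + 4 = 17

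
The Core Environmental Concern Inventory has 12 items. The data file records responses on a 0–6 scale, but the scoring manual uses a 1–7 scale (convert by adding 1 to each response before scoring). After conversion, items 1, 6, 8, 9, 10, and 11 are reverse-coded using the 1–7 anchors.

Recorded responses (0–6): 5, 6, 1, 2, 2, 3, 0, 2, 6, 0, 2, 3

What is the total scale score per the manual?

44

Convert to 1–7: 6, 7, 2, 3, 3, 4, 1, 3, 7, 1, 3, 4
Reverse-coded (on a 1–7 scale, reversed = 8 − raw):
  item 1: 8 − 6 = 2
  item 6: 8 − 4 = 4
  item 8: 8 − 3 = 5
  item 9: 8 − 7 = 1
  item 10: 8 − 1 = 7
  item 11: 8 − 3 = 5
Scored: 2, 7, 2, 3, 3, 4, 1, 5, 1, 7, 5, 4
Total = 44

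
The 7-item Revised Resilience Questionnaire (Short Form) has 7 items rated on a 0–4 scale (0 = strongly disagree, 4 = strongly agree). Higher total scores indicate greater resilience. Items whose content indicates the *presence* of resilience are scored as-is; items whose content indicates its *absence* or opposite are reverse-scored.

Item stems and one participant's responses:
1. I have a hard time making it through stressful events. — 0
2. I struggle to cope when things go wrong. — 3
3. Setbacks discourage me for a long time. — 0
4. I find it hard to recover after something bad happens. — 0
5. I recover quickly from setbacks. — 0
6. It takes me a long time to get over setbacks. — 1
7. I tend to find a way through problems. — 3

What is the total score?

19

Items 1, 2, 3, 4, 6 describe the absence/opposite of resilience → reverse-score.
reverse-coded value = 4 − response.
  item 1: 4 − 0 = 4
  item 2: 4 − 3 = 1
  item 3: 4 − 0 = 4
  item 4: 4 − 0 = 4
  item 5: 0
  item 6: 4 − 1 = 3
  item 7: 3
Total = 4 + 1 + 4 + 4 + 0 + 3 + 3 = 19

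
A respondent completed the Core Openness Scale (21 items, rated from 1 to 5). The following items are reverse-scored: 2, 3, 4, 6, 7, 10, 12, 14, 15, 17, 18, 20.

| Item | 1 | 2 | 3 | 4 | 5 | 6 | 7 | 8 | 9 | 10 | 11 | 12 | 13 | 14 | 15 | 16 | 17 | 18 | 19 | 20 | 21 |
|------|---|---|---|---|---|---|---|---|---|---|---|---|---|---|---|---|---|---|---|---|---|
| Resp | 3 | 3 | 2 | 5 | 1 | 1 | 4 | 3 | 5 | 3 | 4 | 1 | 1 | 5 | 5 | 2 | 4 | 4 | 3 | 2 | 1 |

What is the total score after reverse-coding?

56

Raw sum = 62. Reverse-scored items: 2, 3, 4, 6, 7, 10, 12, 14, 15, 17, 18, 20; their raw sum = 39.
Each reversal replaces raw with 6 − raw, changing the total by 6 − 2·raw per item.
Total = 62 + 12·6 − 2·39 = 62 + 72 − 78 = 56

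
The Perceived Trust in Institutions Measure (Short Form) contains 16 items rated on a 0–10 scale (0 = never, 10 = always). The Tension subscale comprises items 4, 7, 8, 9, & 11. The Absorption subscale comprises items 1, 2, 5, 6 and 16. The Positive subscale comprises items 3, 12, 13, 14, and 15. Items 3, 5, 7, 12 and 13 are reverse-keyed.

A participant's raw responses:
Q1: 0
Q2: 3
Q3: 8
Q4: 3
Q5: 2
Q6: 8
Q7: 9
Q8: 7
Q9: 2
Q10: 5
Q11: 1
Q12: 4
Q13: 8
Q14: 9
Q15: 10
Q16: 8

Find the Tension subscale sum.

Tension items: 4, 7, 8, 9, 11.
Of these, item 7 is reverse-keyed; on a 0–10 scale, reversed = 10 − raw.
  item 4: 3
  item 7: 10 − 9 = 1
  item 8: 7
  item 9: 2
  item 11: 1
Sum = 3 + 1 + 7 + 2 + 1 = 14

14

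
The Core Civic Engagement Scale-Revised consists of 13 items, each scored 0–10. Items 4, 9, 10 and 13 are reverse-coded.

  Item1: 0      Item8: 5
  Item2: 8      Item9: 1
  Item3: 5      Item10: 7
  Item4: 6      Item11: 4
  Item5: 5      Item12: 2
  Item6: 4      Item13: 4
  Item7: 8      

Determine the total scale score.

Raw sum = 59. Reverse-coded items: 4, 9, 10, 13; their raw sum = 18.
Each reversal replaces raw with 10 − raw, changing the total by 10 − 2·raw per item.
Total = 59 + 4·10 − 2·18 = 59 + 40 − 36 = 63

63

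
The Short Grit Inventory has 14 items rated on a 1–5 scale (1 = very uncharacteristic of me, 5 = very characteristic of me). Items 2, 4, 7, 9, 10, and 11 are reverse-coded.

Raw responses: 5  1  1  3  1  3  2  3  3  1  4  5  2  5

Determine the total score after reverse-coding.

47

Apply reverse scoring (reverse-coded value = 6 − response):
  item 2: 6 − 1 = 5
  item 4: 6 − 3 = 3
  item 7: 6 − 2 = 4
  item 9: 6 − 3 = 3
  item 10: 6 − 1 = 5
  item 11: 6 − 4 = 2
After reverse-coding: 5, 5, 1, 3, 1, 3, 4, 3, 3, 5, 2, 5, 2, 5
Total = 5 + 5 + 1 + 3 + 1 + 3 + 4 + 3 + 3 + 5 + 2 + 5 + 2 + 5 = 47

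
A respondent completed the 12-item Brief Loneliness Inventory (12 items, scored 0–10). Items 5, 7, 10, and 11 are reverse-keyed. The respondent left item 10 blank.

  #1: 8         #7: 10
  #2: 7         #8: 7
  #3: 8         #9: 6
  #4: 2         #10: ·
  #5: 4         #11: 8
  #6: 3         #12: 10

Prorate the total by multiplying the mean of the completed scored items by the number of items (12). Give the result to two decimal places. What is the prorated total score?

64.36

Reverse-coded (reversed = (0+10) − raw = 10 − raw):
  item 5: 10 − 4 = 6
  item 7: 10 − 10 = 0
  item 11: 10 − 8 = 2
Completed scored items (11 of 12): 8, 7, 8, 2, 6, 3, 0, 7, 6, 2, 10; sum = 59.
Person mean = 59 / 11 ≈ 5.3636
Prorated total = (59 / 11) × 12 = 64.36 (to 2 dp)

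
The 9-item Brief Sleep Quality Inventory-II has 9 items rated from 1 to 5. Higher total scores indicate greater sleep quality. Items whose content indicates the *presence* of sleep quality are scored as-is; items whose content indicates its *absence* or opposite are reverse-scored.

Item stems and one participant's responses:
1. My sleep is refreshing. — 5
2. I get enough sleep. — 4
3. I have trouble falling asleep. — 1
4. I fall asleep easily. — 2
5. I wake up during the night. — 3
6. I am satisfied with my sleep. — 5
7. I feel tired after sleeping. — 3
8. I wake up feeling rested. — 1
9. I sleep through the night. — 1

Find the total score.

29

Items 3, 5, 7 describe the absence/opposite of sleep quality → reverse-score.
on a 1–5 scale, reversed = 6 − raw.
  item 1: 5
  item 2: 4
  item 3: 6 − 1 = 5
  item 4: 2
  item 5: 6 − 3 = 3
  item 6: 5
  item 7: 6 − 3 = 3
  item 8: 1
  item 9: 1
Total = 5 + 4 + 5 + 2 + 3 + 5 + 3 + 1 + 1 = 29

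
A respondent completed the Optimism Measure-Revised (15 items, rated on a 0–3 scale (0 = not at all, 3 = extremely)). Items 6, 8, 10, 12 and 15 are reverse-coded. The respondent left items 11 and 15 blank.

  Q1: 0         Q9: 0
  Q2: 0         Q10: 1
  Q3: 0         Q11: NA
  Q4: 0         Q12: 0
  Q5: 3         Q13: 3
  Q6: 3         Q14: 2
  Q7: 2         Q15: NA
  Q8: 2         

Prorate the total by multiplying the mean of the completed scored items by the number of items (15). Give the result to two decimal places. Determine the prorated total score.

18.46

Reverse-coded (reverse-coded value = 3 − response):
  item 6: 3 − 3 = 0
  item 8: 3 − 2 = 1
  item 10: 3 − 1 = 2
  item 12: 3 − 0 = 3
Completed scored items (13 of 15): 0, 0, 0, 0, 3, 0, 2, 1, 0, 2, 3, 3, 2; sum = 16.
Person mean = 16 / 13 ≈ 1.2308
Prorated total = (16 / 13) × 15 = 18.46 (to 2 dp)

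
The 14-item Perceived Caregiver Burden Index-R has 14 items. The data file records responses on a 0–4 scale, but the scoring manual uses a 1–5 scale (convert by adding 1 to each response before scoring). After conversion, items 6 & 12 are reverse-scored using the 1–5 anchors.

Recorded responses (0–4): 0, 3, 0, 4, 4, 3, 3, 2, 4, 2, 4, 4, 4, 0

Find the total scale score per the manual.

45

Convert to 1–5: 1, 4, 1, 5, 5, 4, 4, 3, 5, 3, 5, 5, 5, 1
Reverse-coded (reversed = (1+5) − raw = 6 − raw):
  item 6: 6 − 4 = 2
  item 12: 6 − 5 = 1
Scored: 1, 4, 1, 5, 5, 2, 4, 3, 5, 3, 5, 1, 5, 1
Total = 45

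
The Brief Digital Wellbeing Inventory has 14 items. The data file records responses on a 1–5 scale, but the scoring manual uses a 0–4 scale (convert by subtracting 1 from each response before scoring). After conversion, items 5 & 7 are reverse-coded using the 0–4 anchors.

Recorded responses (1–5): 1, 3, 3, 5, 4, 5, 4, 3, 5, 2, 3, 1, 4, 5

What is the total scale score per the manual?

Convert to 0–4: 0, 2, 2, 4, 3, 4, 3, 2, 4, 1, 2, 0, 3, 4
Reverse-coded (reversed = (0+4) − raw = 4 − raw):
  item 5: 4 − 3 = 1
  item 7: 4 − 3 = 1
Scored: 0, 2, 2, 4, 1, 4, 1, 2, 4, 1, 2, 0, 3, 4
Total = 30

30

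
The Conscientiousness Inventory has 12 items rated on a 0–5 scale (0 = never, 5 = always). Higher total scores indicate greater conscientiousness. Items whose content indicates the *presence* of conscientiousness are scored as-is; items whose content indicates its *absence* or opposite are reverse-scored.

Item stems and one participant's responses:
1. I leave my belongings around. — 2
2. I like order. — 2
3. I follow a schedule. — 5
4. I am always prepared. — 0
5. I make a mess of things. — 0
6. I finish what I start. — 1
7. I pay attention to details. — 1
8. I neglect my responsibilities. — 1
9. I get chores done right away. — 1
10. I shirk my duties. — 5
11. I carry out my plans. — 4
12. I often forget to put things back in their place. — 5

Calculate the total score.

26

Items 1, 5, 8, 10, 12 describe the absence/opposite of conscientiousness → reverse-score.
on a 0–5 scale, reversed = 5 − raw.
  item 1: 5 − 2 = 3
  item 2: 2
  item 3: 5
  item 4: 0
  item 5: 5 − 0 = 5
  item 6: 1
  item 7: 1
  item 8: 5 − 1 = 4
  item 9: 1
  item 10: 5 − 5 = 0
  item 11: 4
  item 12: 5 − 5 = 0
Total = 3 + 2 + 5 + 0 + 5 + 1 + 1 + 4 + 1 + 0 + 4 + 0 = 26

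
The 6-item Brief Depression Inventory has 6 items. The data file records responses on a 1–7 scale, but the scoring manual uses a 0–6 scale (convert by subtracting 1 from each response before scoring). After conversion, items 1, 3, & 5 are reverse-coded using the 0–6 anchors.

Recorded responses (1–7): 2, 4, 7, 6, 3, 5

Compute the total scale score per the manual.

Convert to 0–6: 1, 3, 6, 5, 2, 4
Reverse-coded (on a 0–6 scale, reversed = 6 − raw):
  item 1: 6 − 1 = 5
  item 3: 6 − 6 = 0
  item 5: 6 − 2 = 4
Scored: 5, 3, 0, 5, 4, 4
Total = 21

21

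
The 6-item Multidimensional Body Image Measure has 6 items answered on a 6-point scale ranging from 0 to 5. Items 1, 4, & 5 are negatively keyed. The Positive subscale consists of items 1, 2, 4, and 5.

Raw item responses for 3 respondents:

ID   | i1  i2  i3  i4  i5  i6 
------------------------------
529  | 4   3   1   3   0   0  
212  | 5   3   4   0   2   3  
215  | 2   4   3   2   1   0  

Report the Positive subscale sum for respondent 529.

Respondent 529 raw: 4, 3, 1, 3, 0, 0.
Positive items: 1, 2, 4, 5.
Reverse-coded (reverse-coded value = 5 − response):
  item 1: 5 − 4 = 1
  item 2: 3
  item 4: 5 − 3 = 2
  item 5: 5 − 0 = 5
Sum = 1 + 3 + 2 + 5 = 11

11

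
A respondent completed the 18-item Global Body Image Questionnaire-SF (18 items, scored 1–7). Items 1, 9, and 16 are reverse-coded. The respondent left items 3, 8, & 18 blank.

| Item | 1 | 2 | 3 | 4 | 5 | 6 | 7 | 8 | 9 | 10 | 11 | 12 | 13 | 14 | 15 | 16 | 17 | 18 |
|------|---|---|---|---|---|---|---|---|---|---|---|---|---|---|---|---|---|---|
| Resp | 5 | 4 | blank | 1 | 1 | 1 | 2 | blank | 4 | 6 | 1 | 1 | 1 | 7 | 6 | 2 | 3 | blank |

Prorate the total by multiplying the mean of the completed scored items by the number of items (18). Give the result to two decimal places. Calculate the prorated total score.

56.40

Reverse-coded (reverse-coded value = 8 − response):
  item 1: 8 − 5 = 3
  item 9: 8 − 4 = 4
  item 16: 8 − 2 = 6
Completed scored items (15 of 18): 3, 4, 1, 1, 1, 2, 4, 6, 1, 1, 1, 7, 6, 6, 3; sum = 47.
Person mean = 47 / 15 ≈ 3.1333
Prorated total = (47 / 15) × 18 = 56.40 (to 2 dp)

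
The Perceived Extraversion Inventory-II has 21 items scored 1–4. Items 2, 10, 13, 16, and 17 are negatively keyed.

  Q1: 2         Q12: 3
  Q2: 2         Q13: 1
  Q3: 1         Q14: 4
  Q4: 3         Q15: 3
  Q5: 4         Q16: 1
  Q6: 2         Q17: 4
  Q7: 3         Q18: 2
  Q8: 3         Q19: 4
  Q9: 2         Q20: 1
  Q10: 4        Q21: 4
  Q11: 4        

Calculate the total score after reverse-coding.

Raw sum = 57. Negatively keyed items: 2, 10, 13, 16, 17; their raw sum = 12.
Each reversal replaces raw with 5 − raw, changing the total by 5 − 2·raw per item.
Total = 57 + 5·5 − 2·12 = 57 + 25 − 24 = 58

58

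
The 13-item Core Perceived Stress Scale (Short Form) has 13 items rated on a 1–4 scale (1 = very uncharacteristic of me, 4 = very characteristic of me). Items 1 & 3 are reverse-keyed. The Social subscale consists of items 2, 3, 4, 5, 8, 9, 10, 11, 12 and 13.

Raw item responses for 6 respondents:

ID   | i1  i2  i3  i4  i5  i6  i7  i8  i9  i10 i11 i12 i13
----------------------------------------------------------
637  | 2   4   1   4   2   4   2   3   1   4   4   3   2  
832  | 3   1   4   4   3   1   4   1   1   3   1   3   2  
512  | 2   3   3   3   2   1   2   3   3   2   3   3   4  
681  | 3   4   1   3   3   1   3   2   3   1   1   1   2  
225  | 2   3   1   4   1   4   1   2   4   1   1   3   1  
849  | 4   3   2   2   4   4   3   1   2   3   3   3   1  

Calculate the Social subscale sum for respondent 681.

24

Respondent 681 raw: 3, 4, 1, 3, 3, 1, 3, 2, 3, 1, 1, 1, 2.
Social items: 2, 3, 4, 5, 8, 9, 10, 11, 12, 13.
Reverse-coded (reversed = (1+4) − raw = 5 − raw):
  item 2: 4
  item 3: 5 − 1 = 4
  item 4: 3
  item 5: 3
  item 8: 2
  item 9: 3
  item 10: 1
  item 11: 1
  item 12: 1
  item 13: 2
Sum = 4 + 4 + 3 + 3 + 2 + 3 + 1 + 1 + 1 + 2 = 24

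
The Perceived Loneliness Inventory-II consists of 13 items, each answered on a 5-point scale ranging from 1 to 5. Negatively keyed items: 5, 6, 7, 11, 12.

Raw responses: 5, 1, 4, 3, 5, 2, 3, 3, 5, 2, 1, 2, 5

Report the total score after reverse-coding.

Raw sum = 41. Negatively keyed items: 5, 6, 7, 11, 12; their raw sum = 13.
Each reversal replaces raw with 6 − raw, changing the total by 6 − 2·raw per item.
Total = 41 + 5·6 − 2·13 = 41 + 30 − 26 = 45

45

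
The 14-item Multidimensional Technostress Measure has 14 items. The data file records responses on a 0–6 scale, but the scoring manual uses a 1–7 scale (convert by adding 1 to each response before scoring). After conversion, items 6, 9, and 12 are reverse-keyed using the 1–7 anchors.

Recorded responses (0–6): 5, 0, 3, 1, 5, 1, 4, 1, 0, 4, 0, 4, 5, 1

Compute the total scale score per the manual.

56

Convert to 1–7: 6, 1, 4, 2, 6, 2, 5, 2, 1, 5, 1, 5, 6, 2
Reverse-coded (reverse-coded value = 8 − response):
  item 6: 8 − 2 = 6
  item 9: 8 − 1 = 7
  item 12: 8 − 5 = 3
Scored: 6, 1, 4, 2, 6, 6, 5, 2, 7, 5, 1, 3, 6, 2
Total = 56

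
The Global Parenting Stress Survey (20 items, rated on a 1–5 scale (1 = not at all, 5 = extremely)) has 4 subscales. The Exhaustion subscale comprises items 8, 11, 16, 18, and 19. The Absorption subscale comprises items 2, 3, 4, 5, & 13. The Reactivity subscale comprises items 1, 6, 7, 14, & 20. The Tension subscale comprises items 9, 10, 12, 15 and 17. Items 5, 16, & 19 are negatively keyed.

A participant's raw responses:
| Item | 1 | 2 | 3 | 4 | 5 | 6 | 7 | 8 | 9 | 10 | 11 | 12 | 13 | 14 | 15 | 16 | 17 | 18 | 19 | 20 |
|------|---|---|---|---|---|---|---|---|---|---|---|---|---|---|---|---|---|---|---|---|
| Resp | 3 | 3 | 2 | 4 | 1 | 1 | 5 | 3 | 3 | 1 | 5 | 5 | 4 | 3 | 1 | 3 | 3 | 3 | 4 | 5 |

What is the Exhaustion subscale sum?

Exhaustion items: 8, 11, 16, 18, 19.
Of these, items 16 & 19 are negatively keyed; reverse-coded value = 6 − response.
  item 8: 3
  item 11: 5
  item 16: 6 − 3 = 3
  item 18: 3
  item 19: 6 − 4 = 2
Sum = 3 + 5 + 3 + 3 + 2 = 16

16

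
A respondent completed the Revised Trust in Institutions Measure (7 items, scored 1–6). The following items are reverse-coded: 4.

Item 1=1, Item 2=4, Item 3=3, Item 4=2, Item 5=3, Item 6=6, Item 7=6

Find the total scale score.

28

Reverse-coded items (reversed = (1+6) − raw = 7 − raw):
  item 4: 7 − 2 = 5
Scored items: 1, 4, 3, 5, 3, 6, 6
Total = 1 + 4 + 3 + 5 + 3 + 6 + 6 = 28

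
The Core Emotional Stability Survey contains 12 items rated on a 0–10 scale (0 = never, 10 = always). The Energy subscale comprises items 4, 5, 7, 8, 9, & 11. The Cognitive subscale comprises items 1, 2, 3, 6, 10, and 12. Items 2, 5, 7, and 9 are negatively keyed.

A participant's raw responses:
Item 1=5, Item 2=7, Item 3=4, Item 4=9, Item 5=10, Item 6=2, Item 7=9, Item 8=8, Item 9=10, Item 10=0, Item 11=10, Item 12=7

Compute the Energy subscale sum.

28

Energy items: 4, 5, 7, 8, 9, 11.
Of these, items 5, 7, & 9 are negatively keyed; reversed = (0+10) − raw = 10 − raw.
  item 4: 9
  item 5: 10 − 10 = 0
  item 7: 10 − 9 = 1
  item 8: 8
  item 9: 10 − 10 = 0
  item 11: 10
Sum = 9 + 0 + 1 + 8 + 0 + 10 = 28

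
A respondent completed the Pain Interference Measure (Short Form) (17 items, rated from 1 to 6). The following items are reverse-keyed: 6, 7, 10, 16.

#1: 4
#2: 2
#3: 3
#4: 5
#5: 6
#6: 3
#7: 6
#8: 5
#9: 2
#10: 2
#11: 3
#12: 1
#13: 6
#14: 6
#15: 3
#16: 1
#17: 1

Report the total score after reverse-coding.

63

Reverse-coded items (reverse-coded value = 7 − response):
  item 6: 7 − 3 = 4
  item 7: 7 − 6 = 1
  item 10: 7 − 2 = 5
  item 16: 7 − 1 = 6
Scored items: 4, 2, 3, 5, 6, 4, 1, 5, 2, 5, 3, 1, 6, 6, 3, 6, 1
Total = 4 + 2 + 3 + 5 + 6 + 4 + 1 + 5 + 2 + 5 + 3 + 1 + 6 + 6 + 3 + 6 + 1 = 63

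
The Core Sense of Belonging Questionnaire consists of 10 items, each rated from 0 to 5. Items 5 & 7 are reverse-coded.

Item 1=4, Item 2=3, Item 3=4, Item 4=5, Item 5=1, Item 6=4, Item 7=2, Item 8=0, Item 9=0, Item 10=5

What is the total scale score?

Raw sum = 28. Reverse-coded items: 5, 7; their raw sum = 3.
Each reversal replaces raw with 5 − raw, changing the total by 5 − 2·raw per item.
Total = 28 + 2·5 − 2·3 = 28 + 10 − 6 = 32

32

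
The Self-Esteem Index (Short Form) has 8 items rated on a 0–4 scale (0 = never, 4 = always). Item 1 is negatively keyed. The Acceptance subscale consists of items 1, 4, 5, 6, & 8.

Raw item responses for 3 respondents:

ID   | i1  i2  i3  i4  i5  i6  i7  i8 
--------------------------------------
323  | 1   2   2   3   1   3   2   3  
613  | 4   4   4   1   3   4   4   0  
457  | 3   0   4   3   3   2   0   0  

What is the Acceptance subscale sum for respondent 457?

9

Respondent 457 raw: 3, 0, 4, 3, 3, 2, 0, 0.
Acceptance items: 1, 4, 5, 6, 8.
Reverse-coded (reverse-coded value = 4 − response):
  item 1: 4 − 3 = 1
  item 4: 3
  item 5: 3
  item 6: 2
  item 8: 0
Sum = 1 + 3 + 3 + 2 + 0 = 9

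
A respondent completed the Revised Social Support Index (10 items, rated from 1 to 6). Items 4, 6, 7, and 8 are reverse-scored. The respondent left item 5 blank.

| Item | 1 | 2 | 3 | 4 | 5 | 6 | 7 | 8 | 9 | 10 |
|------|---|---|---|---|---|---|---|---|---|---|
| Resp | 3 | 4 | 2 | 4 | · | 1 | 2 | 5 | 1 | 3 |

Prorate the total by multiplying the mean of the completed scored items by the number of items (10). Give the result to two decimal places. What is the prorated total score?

32.22

Reverse-coded (on a 1–6 scale, reversed = 7 − raw):
  item 4: 7 − 4 = 3
  item 6: 7 − 1 = 6
  item 7: 7 − 2 = 5
  item 8: 7 − 5 = 2
Completed scored items (9 of 10): 3, 4, 2, 3, 6, 5, 2, 1, 3; sum = 29.
Person mean = 29 / 9 ≈ 3.2222
Prorated total = (29 / 9) × 10 = 32.22 (to 2 dp)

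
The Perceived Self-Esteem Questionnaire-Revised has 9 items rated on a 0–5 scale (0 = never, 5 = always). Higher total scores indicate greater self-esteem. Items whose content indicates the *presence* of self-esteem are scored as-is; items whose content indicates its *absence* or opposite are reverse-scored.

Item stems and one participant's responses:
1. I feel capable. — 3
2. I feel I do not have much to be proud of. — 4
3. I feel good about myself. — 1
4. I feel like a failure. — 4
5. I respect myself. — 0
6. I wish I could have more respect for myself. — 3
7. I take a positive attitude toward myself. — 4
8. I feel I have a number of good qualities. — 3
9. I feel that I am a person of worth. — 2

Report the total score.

Items 2, 4, 6 describe the absence/opposite of self-esteem → reverse-score.
reversed = (0+5) − raw = 5 − raw.
  item 1: 3
  item 2: 5 − 4 = 1
  item 3: 1
  item 4: 5 − 4 = 1
  item 5: 0
  item 6: 5 − 3 = 2
  item 7: 4
  item 8: 3
  item 9: 2
Total = 3 + 1 + 1 + 1 + 0 + 2 + 4 + 3 + 2 = 17

17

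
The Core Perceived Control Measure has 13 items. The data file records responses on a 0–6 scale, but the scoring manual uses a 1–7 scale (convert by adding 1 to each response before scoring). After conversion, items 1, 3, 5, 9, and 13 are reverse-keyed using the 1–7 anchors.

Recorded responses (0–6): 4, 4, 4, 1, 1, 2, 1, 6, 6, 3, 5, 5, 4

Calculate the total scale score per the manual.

Convert to 1–7: 5, 5, 5, 2, 2, 3, 2, 7, 7, 4, 6, 6, 5
Reverse-coded (reversed = (1+7) − raw = 8 − raw):
  item 1: 8 − 5 = 3
  item 3: 8 − 5 = 3
  item 5: 8 − 2 = 6
  item 9: 8 − 7 = 1
  item 13: 8 − 5 = 3
Scored: 3, 5, 3, 2, 6, 3, 2, 7, 1, 4, 6, 6, 3
Total = 51

51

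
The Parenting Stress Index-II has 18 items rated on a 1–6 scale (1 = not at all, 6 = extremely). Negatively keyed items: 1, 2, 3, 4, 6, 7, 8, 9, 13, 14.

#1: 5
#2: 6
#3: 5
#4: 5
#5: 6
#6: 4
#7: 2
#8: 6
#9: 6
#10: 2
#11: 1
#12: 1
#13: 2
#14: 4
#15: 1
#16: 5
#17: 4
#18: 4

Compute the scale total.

49

Negatively keyed items use 7 − raw:
  item 1: 7 − 5 = 2
  item 2: 7 − 6 = 1
  item 3: 7 − 5 = 2
  item 4: 7 − 5 = 2
  item 6: 7 − 4 = 3
  item 7: 7 − 2 = 5
  item 8: 7 − 6 = 1
  item 9: 7 − 6 = 1
  item 13: 7 − 2 = 5
  item 14: 7 − 4 = 3
Scored items: 2, 1, 2, 2, 6, 3, 5, 1, 1, 2, 1, 1, 5, 3, 1, 5, 4, 4
Total = 2 + 1 + 2 + 2 + 6 + 3 + 5 + 1 + 1 + 2 + 1 + 1 + 5 + 3 + 1 + 5 + 4 + 4 = 49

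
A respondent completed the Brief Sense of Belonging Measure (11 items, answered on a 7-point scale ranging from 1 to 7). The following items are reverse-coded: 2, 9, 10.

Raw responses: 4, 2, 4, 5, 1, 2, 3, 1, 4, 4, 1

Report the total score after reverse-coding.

Reverse-coded items use 8 − raw:
  item 2: 8 − 2 = 6
  item 9: 8 − 4 = 4
  item 10: 8 − 4 = 4
Scored items: 4, 6, 4, 5, 1, 2, 3, 1, 4, 4, 1
Total = 4 + 6 + 4 + 5 + 1 + 2 + 3 + 1 + 4 + 4 + 1 = 35

35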